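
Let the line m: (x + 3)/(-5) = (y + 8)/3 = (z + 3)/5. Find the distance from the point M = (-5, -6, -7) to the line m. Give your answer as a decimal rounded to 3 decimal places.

m has direction (-5, 3, 5) through (-3, -8, -3).
Taking (-3, -8, -3) on m with direction v = (-5, 3, 5): w = M − (-3, -8, -3) = (-2, 2, -4), and w × v = (22, 30, 4).
Distance = |w × v| / |v| = √1400 / √59 ≈ 4.871.

4.871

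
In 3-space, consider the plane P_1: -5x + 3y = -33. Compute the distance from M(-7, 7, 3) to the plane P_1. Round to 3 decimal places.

15.263

n·M − d = (-5)·(-7) + (3)·(7) + (0)·(3) − (-33) = 89; |n| = √34.
Distance = |89| / √34 = 89/√34 ≈ 15.263.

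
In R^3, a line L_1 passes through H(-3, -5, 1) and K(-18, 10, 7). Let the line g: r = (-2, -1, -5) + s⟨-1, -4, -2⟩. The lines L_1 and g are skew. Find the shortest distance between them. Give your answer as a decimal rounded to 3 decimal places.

7.194

A direction vector for L_1 is K − H = (-15, 15, 6).
Common perpendicular direction n = (-15, 15, 6) × (-1, -4, -2) = (-6, -36, 75).
With w = (-2, -1, -5) − (-3, -5, 1) = (1, 4, -6), w · n = -600.
Distance = |w · n| / |n| = |-600| / √6957 ≈ 7.194.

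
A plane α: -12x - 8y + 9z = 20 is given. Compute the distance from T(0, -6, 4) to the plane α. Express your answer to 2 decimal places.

n·T − d = (-12)·(0) + (-8)·(-6) + (9)·(4) − 20 = 64; |n| = √289.
Distance = |64| / √289 = 64/√289 ≈ 3.76.

3.76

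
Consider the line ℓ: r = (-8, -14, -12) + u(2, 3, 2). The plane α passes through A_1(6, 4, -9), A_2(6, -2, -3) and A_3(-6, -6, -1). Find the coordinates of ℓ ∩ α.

(0, -2, -4)

A_1A_2 = (0, -6, 6), A_1A_3 = (-12, -10, 8); a normal to α is A_1A_2 × A_1A_3 = (12, -72, -72).
Using A_1: α has equation 12x - 72y - 72z = 432.
Substitute r = (-8, -14, -12) + t(2, 3, 2) into the plane: 1776 + (-336)t = 432, so t = 4.
Intersection: (-8, -14, -12) + 4·(2, 3, 2) = (0, -2, -4).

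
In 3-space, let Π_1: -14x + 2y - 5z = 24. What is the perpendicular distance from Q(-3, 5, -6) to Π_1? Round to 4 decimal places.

3.8667

n·Q − d = (-14)·(-3) + (2)·(5) + (-5)·(-6) − 24 = 58; |n| = √225.
Distance = |58| / √225 = 58/√225 ≈ 3.8667.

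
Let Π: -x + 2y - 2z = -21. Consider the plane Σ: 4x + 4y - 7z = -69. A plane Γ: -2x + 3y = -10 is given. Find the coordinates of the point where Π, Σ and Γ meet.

(-1, -4, 7)

Solving the 3×3 linear system -x + 2y - 2z = -21, 4x + 4y - 7z = -69, -2x + 3y = -10 (e.g. by elimination or Cramer's rule, determinant = -33) gives (-1, -4, 7).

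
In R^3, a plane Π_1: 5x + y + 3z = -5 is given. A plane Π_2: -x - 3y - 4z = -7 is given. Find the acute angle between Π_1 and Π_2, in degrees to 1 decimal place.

cos θ = |n₁·n₂| / (|n₁||n₂|) = |-20| / (√35 · √26).
θ = arccos(0.66299) ≈ 48.5°.

48.5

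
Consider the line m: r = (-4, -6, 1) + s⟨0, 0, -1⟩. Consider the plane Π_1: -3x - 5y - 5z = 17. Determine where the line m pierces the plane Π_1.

Substitute r = (-4, -6, 1) + t(0, 0, -1) into the plane: 37 + 5t = 17, so t = -4.
Intersection: (-4, -6, 1) + (-4)·(0, 0, -1) = (-4, -6, 5).

(-4, -6, 5)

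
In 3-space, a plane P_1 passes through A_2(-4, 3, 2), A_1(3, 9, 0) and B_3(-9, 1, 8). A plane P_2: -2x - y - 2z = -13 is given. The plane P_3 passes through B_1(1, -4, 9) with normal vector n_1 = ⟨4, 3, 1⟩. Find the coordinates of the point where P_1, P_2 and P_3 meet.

(-6, 5, 10)

A_2A_1 = (7, 6, -2), A_2B_3 = (-5, -2, 6); a normal to P_1 is A_2A_1 × A_2B_3 = (32, -32, 16).
Using A_2: P_1 has equation 32x - 32y + 16z = -192.
P_3: n_1·r = n_1·B_1 gives 4x + 3y + z = 1.
Solving the 3×3 linear system 32x - 32y + 16z = -192, -2x - y - 2z = -13, 4x + 3y + z = 1 (e.g. by elimination or Cramer's rule, determinant = 320) gives (-6, 5, 10).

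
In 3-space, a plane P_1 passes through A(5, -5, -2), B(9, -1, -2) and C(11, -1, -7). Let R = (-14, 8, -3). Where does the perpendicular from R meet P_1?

(1, -7, 3)

AB = (4, 4, 0), AC = (6, 4, -5); a normal to P_1 is AB × AC = (-20, 20, -8).
Using A: P_1 has equation -20x + 20y - 8z = -184.
Foot = R − λn with λ = (n·R − d)/|n|² = (464 − (-184))/864 = 3/4.
Foot = (-14, 8, -3) − (3/4)·(-20, 20, -8) = (1, -7, 3).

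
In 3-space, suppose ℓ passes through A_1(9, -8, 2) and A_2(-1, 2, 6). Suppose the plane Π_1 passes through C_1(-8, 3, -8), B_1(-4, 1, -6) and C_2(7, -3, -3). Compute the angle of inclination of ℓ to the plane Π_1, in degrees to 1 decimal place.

A direction vector for ℓ is A_2 − A_1 = (-10, 10, 4).
C_1B_1 = (4, -2, 2), C_1C_2 = (15, -6, 5); a normal to Π_1 is C_1B_1 × C_1C_2 = (2, 10, 6).
Using C_1: Π_1 has equation 2x + 10y + 6z = -34.
sin θ = |n·v| / (|n||v|) = |104| / (√140 · √216) = 0.59806.
θ ≈ 36.7°.

36.7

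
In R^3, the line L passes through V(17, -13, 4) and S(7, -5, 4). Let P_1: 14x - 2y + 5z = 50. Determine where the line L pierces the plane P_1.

A direction vector for L is S − V = (-10, 8, 0).
Substitute r = (17, -13, 4) + t(-10, 8, 0) into the plane: 284 + (-156)t = 50, so t = 3/2.
Intersection: (17, -13, 4) + (3/2)·(-10, 8, 0) = (2, -1, 4).

(2, -1, 4)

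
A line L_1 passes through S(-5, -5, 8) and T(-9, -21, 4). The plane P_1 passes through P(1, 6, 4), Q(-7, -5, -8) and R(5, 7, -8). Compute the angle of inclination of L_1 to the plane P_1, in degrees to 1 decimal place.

26.8

A direction vector for L_1 is T − S = (-4, -16, -4).
PQ = (-8, -11, -12), PR = (4, 1, -12); a normal to P_1 is PQ × PR = (144, -144, 36).
Using P: P_1 has equation 144x - 144y + 36z = -576.
sin θ = |n·v| / (|n||v|) = |1584| / (√42768 · √288) = 0.45134.
θ ≈ 26.8°.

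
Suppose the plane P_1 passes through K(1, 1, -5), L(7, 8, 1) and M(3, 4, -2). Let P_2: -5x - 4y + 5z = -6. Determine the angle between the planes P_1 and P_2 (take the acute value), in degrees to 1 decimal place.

62.8

KL = (6, 7, 6), KM = (2, 3, 3); a normal to P_1 is KL × KM = (3, -6, 4).
Using K: P_1 has equation 3x - 6y + 4z = -23.
cos θ = |n₁·n₂| / (|n₁||n₂|) = |29| / (√61 · √66).
θ = arccos(0.45705) ≈ 62.8°.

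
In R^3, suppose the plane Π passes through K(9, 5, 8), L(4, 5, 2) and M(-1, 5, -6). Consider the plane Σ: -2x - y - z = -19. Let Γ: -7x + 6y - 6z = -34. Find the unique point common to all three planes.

KL = (-5, 0, -6), KM = (-10, 0, -14); a normal to Π is KL × KM = (0, -10, 0).
Using K: Π has equation -10y = -50.
Solving the 3×3 linear system -10y = -50, -2x - y - z = -19, -7x + 6y - 6z = -34 (e.g. by elimination or Cramer's rule, determinant = 50) gives (4, 5, 6).

(4, 5, 6)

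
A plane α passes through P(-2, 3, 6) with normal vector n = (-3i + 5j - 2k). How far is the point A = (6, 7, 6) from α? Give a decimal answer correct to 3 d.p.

α: n·r = n·P gives -3x + 5y - 2z = 9.
n·A − d = (-3)·(6) + (5)·(7) + (-2)·(6) − 9 = -4; |n| = √38.
Distance = |-4| / √38 = 4/√38 ≈ 0.649.

0.649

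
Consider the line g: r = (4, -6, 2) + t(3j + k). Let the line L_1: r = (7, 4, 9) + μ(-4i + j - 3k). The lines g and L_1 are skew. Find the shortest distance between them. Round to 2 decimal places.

0.87

Common perpendicular direction n = (0, 3, 1) × (-4, 1, -3) = (-10, -4, 12).
With w = (7, 4, 9) − (4, -6, 2) = (3, 10, 7), w · n = 14.
Distance = |w · n| / |n| = |14| / √260 ≈ 0.87.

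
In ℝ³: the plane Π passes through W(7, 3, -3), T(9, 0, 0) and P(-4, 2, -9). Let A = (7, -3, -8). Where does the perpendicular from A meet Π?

WT = (2, -3, 3), WP = (-11, -1, -6); a normal to Π is WT × WP = (21, -21, -35).
Using W: Π has equation 21x - 21y - 35z = 189.
Foot = A − λn with λ = (n·A − d)/|n|² = (490 − 189)/2107 = 1/7.
Foot = (7, -3, -8) − (1/7)·(21, -21, -35) = (4, 0, -3).

(4, 0, -3)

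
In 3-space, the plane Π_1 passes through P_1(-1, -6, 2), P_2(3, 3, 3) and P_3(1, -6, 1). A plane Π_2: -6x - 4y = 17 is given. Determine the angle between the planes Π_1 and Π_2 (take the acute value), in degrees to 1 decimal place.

78.6

P_1P_2 = (4, 9, 1), P_1P_3 = (2, 0, -1); a normal to Π_1 is P_1P_2 × P_1P_3 = (-9, 6, -18).
Using P_1: Π_1 has equation -9x + 6y - 18z = -63.
cos θ = |n₁·n₂| / (|n₁||n₂|) = |30| / (√441 · √52).
θ = arccos(0.19811) ≈ 78.6°.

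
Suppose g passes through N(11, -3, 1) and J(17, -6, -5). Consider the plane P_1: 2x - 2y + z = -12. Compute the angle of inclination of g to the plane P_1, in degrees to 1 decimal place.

A direction vector for g is J − N = (6, -3, -6).
sin θ = |n·v| / (|n||v|) = |12| / (√9 · √81) = 0.44444.
θ ≈ 26.4°.

26.4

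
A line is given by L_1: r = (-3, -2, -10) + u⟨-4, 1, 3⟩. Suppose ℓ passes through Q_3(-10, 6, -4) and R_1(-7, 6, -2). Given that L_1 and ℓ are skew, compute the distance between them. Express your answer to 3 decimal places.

5.985

A direction vector for ℓ is R_1 − Q_3 = (3, 0, 2).
Common perpendicular direction n = (-4, 1, 3) × (3, 0, 2) = (2, 17, -3).
With w = (-10, 6, -4) − (-3, -2, -10) = (-7, 8, 6), w · n = 104.
Distance = |w · n| / |n| = |104| / √302 ≈ 5.985.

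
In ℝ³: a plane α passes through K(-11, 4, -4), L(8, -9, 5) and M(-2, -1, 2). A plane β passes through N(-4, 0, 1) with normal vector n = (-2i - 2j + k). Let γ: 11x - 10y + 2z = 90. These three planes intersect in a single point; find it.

KL = (19, -13, 9), KM = (9, -5, 6); a normal to α is KL × KM = (-33, -33, 22).
Using K: α has equation -33x - 33y + 22z = 143.
β: n·r = n·N gives -2x - 2y + z = 9.
Solving the 3×3 linear system -33x - 33y + 22z = 143, -2x - 2y + z = 9, 11x - 10y + 2z = 90 (e.g. by elimination or Cramer's rule, determinant = 231) gives (2, -7, -1).

(2, -7, -1)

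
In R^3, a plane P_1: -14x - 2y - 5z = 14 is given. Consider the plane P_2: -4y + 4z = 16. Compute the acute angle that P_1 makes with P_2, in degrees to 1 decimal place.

cos θ = |n₁·n₂| / (|n₁||n₂|) = |-12| / (√225 · √32).
θ = arccos(0.14142) ≈ 81.9°.

81.9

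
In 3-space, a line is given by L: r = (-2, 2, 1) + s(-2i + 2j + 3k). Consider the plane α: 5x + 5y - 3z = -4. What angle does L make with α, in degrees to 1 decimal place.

sin θ = |n·v| / (|n||v|) = |-9| / (√59 · √17) = 0.28418.
θ ≈ 16.5°.

16.5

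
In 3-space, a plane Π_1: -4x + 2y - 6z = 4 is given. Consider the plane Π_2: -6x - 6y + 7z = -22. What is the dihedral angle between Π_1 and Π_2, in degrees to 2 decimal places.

cos θ = |n₁·n₂| / (|n₁||n₂|) = |-30| / (√56 · √121).
θ = arccos(0.36445) ≈ 68.63°.

68.63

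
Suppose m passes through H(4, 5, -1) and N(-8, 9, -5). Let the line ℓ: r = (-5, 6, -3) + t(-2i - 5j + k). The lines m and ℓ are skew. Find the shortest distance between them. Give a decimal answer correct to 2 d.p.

A direction vector for m is N − H = (-12, 4, -4).
Common perpendicular direction n = (-12, 4, -4) × (-2, -5, 1) = (-16, 20, 68).
With w = (-5, 6, -3) − (4, 5, -1) = (-9, 1, -2), w · n = 28.
Distance = |w · n| / |n| = |28| / √5280 ≈ 0.39.

0.39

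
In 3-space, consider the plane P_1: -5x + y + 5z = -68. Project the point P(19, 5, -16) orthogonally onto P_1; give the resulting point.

Foot = P − λn with λ = (n·P − d)/|n|² = (-170 − (-68))/51 = -2.
Foot = (19, 5, -16) − (-2)·(-5, 1, 5) = (9, 7, -6).

(9, 7, -6)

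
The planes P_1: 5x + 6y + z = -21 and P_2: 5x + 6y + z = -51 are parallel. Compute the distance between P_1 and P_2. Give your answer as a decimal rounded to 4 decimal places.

3.8100

Same normal n = (5, 6, 1) with |n| = √62; distance = |-21 − (-51)| / |n| = 30/√62 ≈ 3.8100.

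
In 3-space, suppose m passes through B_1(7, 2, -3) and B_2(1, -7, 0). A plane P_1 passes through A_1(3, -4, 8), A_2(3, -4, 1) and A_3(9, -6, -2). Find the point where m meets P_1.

A direction vector for m is B_2 − B_1 = (-6, -9, 3).
A_1A_2 = (0, 0, -7), A_1A_3 = (6, -2, -10); a normal to P_1 is A_1A_2 × A_1A_3 = (-14, -42, 0).
Using A_1: P_1 has equation -14x - 42y = 126.
Substitute r = (7, 2, -3) + t(-6, -9, 3) into the plane: -182 + 462t = 126, so t = 2/3.
Intersection: (7, 2, -3) + (2/3)·(-6, -9, 3) = (3, -4, -1).

(3, -4, -1)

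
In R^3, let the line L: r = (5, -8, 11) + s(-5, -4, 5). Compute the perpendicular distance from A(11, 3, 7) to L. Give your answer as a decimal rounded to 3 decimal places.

6.255

Taking (5, -8, 11) on L with direction v = (-5, -4, 5): w = A − (5, -8, 11) = (6, 11, -4), and w × v = (39, -10, 31).
Distance = |w × v| / |v| = √2582 / √66 ≈ 6.255.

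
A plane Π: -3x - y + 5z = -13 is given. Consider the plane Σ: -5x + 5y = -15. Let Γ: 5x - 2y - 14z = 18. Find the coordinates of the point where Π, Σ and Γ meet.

Solving the 3×3 linear system -3x - y + 5z = -13, -5x + 5y = -15, 5x - 2y - 14z = 18 (e.g. by elimination or Cramer's rule, determinant = 205) gives (4, 1, 0).

(4, 1, 0)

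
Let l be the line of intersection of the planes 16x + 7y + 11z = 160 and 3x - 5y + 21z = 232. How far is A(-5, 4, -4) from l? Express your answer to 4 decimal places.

Direction of l: (16, 7, 11) × (3, -5, 21) = (202, -303, -101).
A point on l: solving the two plane equations with x = 8 gives (8, -8, 8).
Taking (8, -8, 8) on l with direction v = (202, -303, -101): w = A − (8, -8, 8) = (-13, 12, -12), and w × v = (-4848, -3737, 1515).
Distance = |w × v| / |v| = √39763498 / √142814 ≈ 16.6862.

16.6862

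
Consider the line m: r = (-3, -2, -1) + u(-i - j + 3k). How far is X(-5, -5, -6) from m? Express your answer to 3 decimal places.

5.377

Taking (-3, -2, -1) on m with direction v = (-1, -1, 3): w = X − (-3, -2, -1) = (-2, -3, -5), and w × v = (-14, 11, -1).
Distance = |w × v| / |v| = √318 / √11 ≈ 5.377.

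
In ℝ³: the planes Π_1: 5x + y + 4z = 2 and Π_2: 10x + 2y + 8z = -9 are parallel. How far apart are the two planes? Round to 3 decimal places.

1.003

Rescale Π_2 by 1/2: 5x + y + 4z = -9/2. Then distance = |2 − (-9/2)| / √42 ≈ 1.003.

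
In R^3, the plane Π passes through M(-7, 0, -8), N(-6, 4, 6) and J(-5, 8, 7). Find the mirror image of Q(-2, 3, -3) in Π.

(-10, 5, -3)

MN = (1, 4, 14), MJ = (2, 8, 15); a normal to Π is MN × MJ = (-52, 13, 0).
Using M: Π has equation -52x + 13y = 364.
λ = (n·Q − d)/|n|² = (143 − 364)/2873 = -1/13.
Reflection = Q − 2λn = (-2, 3, -3) − (-2/13)·(-52, 13, 0) = (-10, 5, -3).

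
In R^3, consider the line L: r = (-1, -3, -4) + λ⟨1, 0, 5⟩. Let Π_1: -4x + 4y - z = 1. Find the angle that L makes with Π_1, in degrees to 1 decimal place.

17.9

sin θ = |n·v| / (|n||v|) = |-9| / (√33 · √26) = 0.30725.
θ ≈ 17.9°.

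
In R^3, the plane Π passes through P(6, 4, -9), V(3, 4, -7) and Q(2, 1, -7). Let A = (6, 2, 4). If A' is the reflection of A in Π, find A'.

PV = (-3, 0, 2), PQ = (-4, -3, 2); a normal to Π is PV × PQ = (6, -2, 9).
Using P: Π has equation 6x - 2y + 9z = -53.
λ = (n·A − d)/|n|² = (68 − (-53))/121 = 1.
Reflection = A − 2λn = (6, 2, 4) − 2·(6, -2, 9) = (-6, 6, -14).

(-6, 6, -14)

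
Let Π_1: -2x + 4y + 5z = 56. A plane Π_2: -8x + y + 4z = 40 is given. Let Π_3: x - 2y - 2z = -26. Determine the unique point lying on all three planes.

(-2, 8, 4)

Solving the 3×3 linear system -2x + 4y + 5z = 56, -8x + y + 4z = 40, x - 2y - 2z = -26 (e.g. by elimination or Cramer's rule, determinant = 15) gives (-2, 8, 4).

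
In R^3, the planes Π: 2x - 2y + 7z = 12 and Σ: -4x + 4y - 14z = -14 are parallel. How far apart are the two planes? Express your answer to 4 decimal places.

Rescale Σ by 1/(-2): 2x - 2y + 7z = 7. Then distance = |12 − 7| / √57 ≈ 0.6623.

0.6623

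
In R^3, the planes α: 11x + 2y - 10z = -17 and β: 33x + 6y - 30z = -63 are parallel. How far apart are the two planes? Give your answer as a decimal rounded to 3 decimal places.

Rescale β by 1/3: 11x + 2y - 10z = -21. Then distance = |-17 − (-21)| / √225 ≈ 0.267.

0.267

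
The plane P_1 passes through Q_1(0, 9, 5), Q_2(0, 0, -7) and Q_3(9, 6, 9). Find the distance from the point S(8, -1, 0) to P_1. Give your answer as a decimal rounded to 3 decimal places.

Q_1Q_2 = (0, -9, -12), Q_1Q_3 = (9, -3, 4); a normal to P_1 is Q_1Q_2 × Q_1Q_3 = (-72, -108, 81).
Using Q_1: P_1 has equation -72x - 108y + 81z = -567.
n·S − d = (-72)·(8) + (-108)·(-1) + (81)·(0) − (-567) = 99; |n| = √23409.
Distance = |99| / √23409 = 99/√23409 ≈ 0.647.

0.647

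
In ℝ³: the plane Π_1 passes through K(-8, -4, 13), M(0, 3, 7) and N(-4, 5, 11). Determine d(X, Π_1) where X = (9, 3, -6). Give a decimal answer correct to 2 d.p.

KM = (8, 7, -6), KN = (4, 9, -2); a normal to Π_1 is KM × KN = (40, -8, 44).
Using K: Π_1 has equation 40x - 8y + 44z = 284.
n·X − d = (40)·(9) + (-8)·(3) + (44)·(-6) − 284 = -212; |n| = √3600.
Distance = |-212| / √3600 = 212/√3600 ≈ 3.53.

3.53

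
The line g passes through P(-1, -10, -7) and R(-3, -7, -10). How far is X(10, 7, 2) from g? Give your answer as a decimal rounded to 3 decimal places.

22.154

A direction vector for g is R − P = (-2, 3, -3).
Taking (-1, -10, -7) on g with direction v = (-2, 3, -3): w = X − (-1, -10, -7) = (11, 17, 9), and w × v = (-78, 15, 67).
Distance = |w × v| / |v| = √10798 / √22 ≈ 22.154.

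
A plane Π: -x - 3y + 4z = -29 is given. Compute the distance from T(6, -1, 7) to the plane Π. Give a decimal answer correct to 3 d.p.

10.590

n·T − d = (-1)·(6) + (-3)·(-1) + (4)·(7) − (-29) = 54; |n| = √26.
Distance = |54| / √26 = 54/√26 ≈ 10.590.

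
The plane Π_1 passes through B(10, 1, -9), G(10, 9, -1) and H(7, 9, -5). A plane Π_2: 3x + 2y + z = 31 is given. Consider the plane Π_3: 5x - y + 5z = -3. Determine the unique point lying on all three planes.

BG = (0, 8, 8), BH = (-3, 8, 4); a normal to Π_1 is BG × BH = (-32, -24, 24).
Using B: Π_1 has equation -32x - 24y + 24z = -560.
Solving the 3×3 linear system -32x - 24y + 24z = -560, 3x + 2y + z = 31, 5x - y + 5z = -3 (e.g. by elimination or Cramer's rule, determinant = -424) gives (7, 8, -6).

(7, 8, -6)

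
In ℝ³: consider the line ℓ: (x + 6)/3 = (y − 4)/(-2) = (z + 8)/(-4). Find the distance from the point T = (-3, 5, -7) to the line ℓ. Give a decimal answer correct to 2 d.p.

3.27

ℓ has direction (3, -2, -4) through (-6, 4, -8).
Taking (-6, 4, -8) on ℓ with direction v = (3, -2, -4): w = T − (-6, 4, -8) = (3, 1, 1), and w × v = (-2, 15, -9).
Distance = |w × v| / |v| = √310 / √29 ≈ 3.27.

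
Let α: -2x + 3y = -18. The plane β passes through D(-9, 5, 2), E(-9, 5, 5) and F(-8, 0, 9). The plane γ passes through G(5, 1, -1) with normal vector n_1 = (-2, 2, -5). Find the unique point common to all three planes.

(-6, -10, -1)

DE = (0, 0, 3), DF = (1, -5, 7); a normal to β is DE × DF = (15, 3, 0).
Using D: β has equation 15x + 3y = -120.
γ: n_1·r = n_1·G gives -2x + 2y - 5z = -3.
Solving the 3×3 linear system -2x + 3y = -18, 15x + 3y = -120, -2x + 2y - 5z = -3 (e.g. by elimination or Cramer's rule, determinant = 255) gives (-6, -10, -1).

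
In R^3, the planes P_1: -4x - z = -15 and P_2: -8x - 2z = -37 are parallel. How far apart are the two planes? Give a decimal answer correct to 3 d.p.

0.849

Rescale P_2 by 1/2: -4x - z = -37/2. Then distance = |-15 − (-37/2)| / √17 ≈ 0.849.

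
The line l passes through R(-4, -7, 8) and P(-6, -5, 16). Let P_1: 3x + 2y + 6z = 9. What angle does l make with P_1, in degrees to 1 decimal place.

50.8

A direction vector for l is P − R = (-2, 2, 8).
sin θ = |n·v| / (|n||v|) = |46| / (√49 · √72) = 0.77445.
θ ≈ 50.8°.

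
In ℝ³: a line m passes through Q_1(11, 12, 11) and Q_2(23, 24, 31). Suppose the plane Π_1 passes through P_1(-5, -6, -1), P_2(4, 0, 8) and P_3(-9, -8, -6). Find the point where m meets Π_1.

A direction vector for m is Q_2 − Q_1 = (12, 12, 20).
P_1P_2 = (9, 6, 9), P_1P_3 = (-4, -2, -5); a normal to Π_1 is P_1P_2 × P_1P_3 = (-12, 9, 6).
Using P_1: Π_1 has equation -12x + 9y + 6z = 0.
Substitute r = (11, 12, 11) + t(12, 12, 20) into the plane: 42 + 84t = 0, so t = -1/2.
Intersection: (11, 12, 11) + (-1/2)·(12, 12, 20) = (5, 6, 1).

(5, 6, 1)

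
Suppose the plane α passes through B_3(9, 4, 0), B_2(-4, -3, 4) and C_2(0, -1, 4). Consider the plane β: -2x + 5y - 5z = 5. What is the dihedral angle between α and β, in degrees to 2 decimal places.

B_3B_2 = (-13, -7, 4), B_3C_2 = (-9, -5, 4); a normal to α is B_3B_2 × B_3C_2 = (-8, 16, 2).
Using B_3: α has equation -8x + 16y + 2z = -8.
cos θ = |n₁·n₂| / (|n₁||n₂|) = |86| / (√324 · √54).
θ = arccos(0.65017) ≈ 49.45°.

49.45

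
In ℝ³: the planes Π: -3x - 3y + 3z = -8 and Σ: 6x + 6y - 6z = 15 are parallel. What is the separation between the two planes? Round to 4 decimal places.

0.0962

Rescale Σ by 1/(-2): -3x - 3y + 3z = -15/2. Then distance = |-8 − (-15/2)| / √27 ≈ 0.0962.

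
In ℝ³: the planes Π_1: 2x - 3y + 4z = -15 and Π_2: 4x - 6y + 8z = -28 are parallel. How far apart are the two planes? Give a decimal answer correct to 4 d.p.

Rescale Π_2 by 1/2: 2x - 3y + 4z = -14. Then distance = |-15 − (-14)| / √29 ≈ 0.1857.

0.1857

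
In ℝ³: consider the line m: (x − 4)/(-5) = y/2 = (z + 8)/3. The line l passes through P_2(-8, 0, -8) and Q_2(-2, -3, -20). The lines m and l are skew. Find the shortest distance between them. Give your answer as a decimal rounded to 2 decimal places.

m has direction (-5, 2, 3) through (4, 0, -8).
A direction vector for l is Q_2 − P_2 = (6, -3, -12).
Common perpendicular direction n = (-5, 2, 3) × (6, -3, -12) = (-15, -42, 3).
With w = (-8, 0, -8) − (4, 0, -8) = (-12, 0, 0), w · n = 180.
Distance = |w · n| / |n| = |180| / √1998 ≈ 4.03.

4.03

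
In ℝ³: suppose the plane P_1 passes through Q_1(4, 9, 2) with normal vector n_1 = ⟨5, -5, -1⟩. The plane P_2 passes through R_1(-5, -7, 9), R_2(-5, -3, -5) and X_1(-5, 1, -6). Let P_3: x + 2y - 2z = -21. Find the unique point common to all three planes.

(-5, -1, 7)

P_1: n_1·r = n_1·Q_1 gives 5x - 5y - z = -27.
R_1R_2 = (0, 4, -14), R_1X_1 = (0, 8, -15); a normal to P_2 is R_1R_2 × R_1X_1 = (52, 0, 0).
Using R_1: P_2 has equation 52x = -260.
Solving the 3×3 linear system 5x - 5y - z = -27, 52x = -260, x + 2y - 2z = -21 (e.g. by elimination or Cramer's rule, determinant = -624) gives (-5, -1, 7).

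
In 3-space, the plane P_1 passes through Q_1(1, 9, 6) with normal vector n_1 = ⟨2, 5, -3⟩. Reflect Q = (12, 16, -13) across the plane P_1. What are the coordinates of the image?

P_1: n_1·r = n_1·Q_1 gives 2x + 5y - 3z = 29.
λ = (n·Q − d)/|n|² = (143 − 29)/38 = 3.
Reflection = Q − 2λn = (12, 16, -13) − 6·(2, 5, -3) = (0, -14, 5).

(0, -14, 5)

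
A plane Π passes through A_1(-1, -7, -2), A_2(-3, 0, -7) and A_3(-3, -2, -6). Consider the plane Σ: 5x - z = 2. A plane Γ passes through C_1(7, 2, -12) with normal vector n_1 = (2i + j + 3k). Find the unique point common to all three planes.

(-1, 3, -7)

A_1A_2 = (-2, 7, -5), A_1A_3 = (-2, 5, -4); a normal to Π is A_1A_2 × A_1A_3 = (-3, 2, 4).
Using A_1: Π has equation -3x + 2y + 4z = -19.
Γ: n_1·r = n_1·C_1 gives 2x + y + 3z = -20.
Solving the 3×3 linear system -3x + 2y + 4z = -19, 5x - z = 2, 2x + y + 3z = -20 (e.g. by elimination or Cramer's rule, determinant = -17) gives (-1, 3, -7).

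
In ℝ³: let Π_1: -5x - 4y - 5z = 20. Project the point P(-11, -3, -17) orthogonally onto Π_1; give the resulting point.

(-1, 5, -7)

Foot = P − λn with λ = (n·P − d)/|n|² = (152 − 20)/66 = 2.
Foot = (-11, -3, -17) − 2·(-5, -4, -5) = (-1, 5, -7).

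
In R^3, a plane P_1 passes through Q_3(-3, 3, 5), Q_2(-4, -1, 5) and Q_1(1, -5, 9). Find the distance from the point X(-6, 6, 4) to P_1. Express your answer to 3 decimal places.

Q_3Q_2 = (-1, -4, 0), Q_3Q_1 = (4, -8, 4); a normal to P_1 is Q_3Q_2 × Q_3Q_1 = (-16, 4, 24).
Using Q_3: P_1 has equation -16x + 4y + 24z = 180.
n·X − d = (-16)·(-6) + (4)·(6) + (24)·(4) − 180 = 36; |n| = √848.
Distance = |36| / √848 = 36/√848 ≈ 1.236.

1.236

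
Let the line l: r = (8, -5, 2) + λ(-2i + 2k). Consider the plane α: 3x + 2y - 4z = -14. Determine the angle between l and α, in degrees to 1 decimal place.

sin θ = |n·v| / (|n||v|) = |-14| / (√29 · √8) = 0.91915.
θ ≈ 66.8°.

66.8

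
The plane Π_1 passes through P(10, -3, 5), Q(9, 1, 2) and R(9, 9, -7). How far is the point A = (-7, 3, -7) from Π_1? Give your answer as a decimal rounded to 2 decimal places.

PQ = (-1, 4, -3), PR = (-1, 12, -12); a normal to Π_1 is PQ × PR = (-12, -9, -8).
Using P: Π_1 has equation -12x - 9y - 8z = -133.
n·A − d = (-12)·(-7) + (-9)·(3) + (-8)·(-7) − (-133) = 246; |n| = √289.
Distance = |246| / √289 = 246/√289 ≈ 14.47.

14.47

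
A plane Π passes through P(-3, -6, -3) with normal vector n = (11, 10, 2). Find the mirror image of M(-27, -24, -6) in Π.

(17, 16, 2)

Π: n·r = n·P gives 11x + 10y + 2z = -99.
λ = (n·M − d)/|n|² = (-549 − (-99))/225 = -2.
Reflection = M − 2λn = (-27, -24, -6) − (-4)·(11, 10, 2) = (17, 16, 2).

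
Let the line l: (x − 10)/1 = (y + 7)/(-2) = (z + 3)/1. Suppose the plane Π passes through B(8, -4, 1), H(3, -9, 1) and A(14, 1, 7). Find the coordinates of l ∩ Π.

l has direction (1, -2, 1) through (10, -7, -3).
BH = (-5, -5, 0), BA = (6, 5, 6); a normal to Π is BH × BA = (-30, 30, 5).
Using B: Π has equation -30x + 30y + 5z = -355.
Substitute r = (10, -7, -3) + t(1, -2, 1) into the plane: -525 + (-85)t = -355, so t = -2.
Intersection: (10, -7, -3) + (-2)·(1, -2, 1) = (8, -3, -5).

(8, -3, -5)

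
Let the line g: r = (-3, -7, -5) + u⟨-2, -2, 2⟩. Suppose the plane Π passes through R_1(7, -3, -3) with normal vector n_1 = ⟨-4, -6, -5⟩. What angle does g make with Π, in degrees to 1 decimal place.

Π: n_1·r = n_1·R_1 gives -4x - 6y - 5z = 5.
sin θ = |n·v| / (|n||v|) = |10| / (√77 · √12) = 0.32898.
θ ≈ 19.2°.

19.2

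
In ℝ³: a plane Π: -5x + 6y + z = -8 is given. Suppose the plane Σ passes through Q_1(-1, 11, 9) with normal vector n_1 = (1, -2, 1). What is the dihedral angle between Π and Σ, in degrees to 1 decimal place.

Σ: n_1·r = n_1·Q_1 gives x - 2y + z = -14.
cos θ = |n₁·n₂| / (|n₁||n₂|) = |-16| / (√62 · √6).
θ = arccos(0.82956) ≈ 33.9°.

33.9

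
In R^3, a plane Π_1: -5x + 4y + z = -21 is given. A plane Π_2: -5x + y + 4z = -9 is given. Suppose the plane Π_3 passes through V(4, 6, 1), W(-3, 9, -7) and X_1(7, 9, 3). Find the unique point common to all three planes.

(5, 0, 4)

VW = (-7, 3, -8), VX_1 = (3, 3, 2); a normal to Π_3 is VW × VX_1 = (30, -10, -30).
Using V: Π_3 has equation 30x - 10y - 30z = 30.
Solving the 3×3 linear system -5x + 4y + z = -21, -5x + y + 4z = -9, 30x - 10y - 30z = 30 (e.g. by elimination or Cramer's rule, determinant = -150) gives (5, 0, 4).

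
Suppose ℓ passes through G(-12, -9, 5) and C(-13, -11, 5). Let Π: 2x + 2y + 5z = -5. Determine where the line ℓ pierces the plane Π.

A direction vector for ℓ is C − G = (-1, -2, 0).
Substitute r = (-12, -9, 5) + t(-1, -2, 0) into the plane: -17 + (-6)t = -5, so t = -2.
Intersection: (-12, -9, 5) + (-2)·(-1, -2, 0) = (-10, -5, 5).

(-10, -5, 5)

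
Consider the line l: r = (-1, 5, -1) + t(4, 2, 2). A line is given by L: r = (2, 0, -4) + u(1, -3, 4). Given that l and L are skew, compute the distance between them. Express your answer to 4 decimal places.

Common perpendicular direction n = (4, 2, 2) × (1, -3, 4) = (14, -14, -14).
With w = (2, 0, -4) − (-1, 5, -1) = (3, -5, -3), w · n = 154.
Distance = |w · n| / |n| = |154| / √588 ≈ 6.3509.

6.3509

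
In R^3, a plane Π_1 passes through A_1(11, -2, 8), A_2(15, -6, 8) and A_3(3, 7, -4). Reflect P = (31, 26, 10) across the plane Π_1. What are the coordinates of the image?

A_1A_2 = (4, -4, 0), A_1A_3 = (-8, 9, -12); a normal to Π_1 is A_1A_2 × A_1A_3 = (48, 48, 4).
Using A_1: Π_1 has equation 48x + 48y + 4z = 464.
λ = (n·P − d)/|n|² = (2776 − 464)/4624 = 1/2.
Reflection = P − 2λn = (31, 26, 10) − 1·(48, 48, 4) = (-17, -22, 6).

(-17, -22, 6)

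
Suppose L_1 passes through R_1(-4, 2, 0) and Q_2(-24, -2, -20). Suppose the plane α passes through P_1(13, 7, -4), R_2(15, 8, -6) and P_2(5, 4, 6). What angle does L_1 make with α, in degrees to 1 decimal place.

A direction vector for L_1 is Q_2 − R_1 = (-20, -4, -20).
P_1R_2 = (2, 1, -2), P_1P_2 = (-8, -3, 10); a normal to α is P_1R_2 × P_1P_2 = (4, -4, 2).
Using P_1: α has equation 4x - 4y + 2z = 16.
sin θ = |n·v| / (|n||v|) = |-104| / (√36 · √816) = 0.60679.
θ ≈ 37.4°.

37.4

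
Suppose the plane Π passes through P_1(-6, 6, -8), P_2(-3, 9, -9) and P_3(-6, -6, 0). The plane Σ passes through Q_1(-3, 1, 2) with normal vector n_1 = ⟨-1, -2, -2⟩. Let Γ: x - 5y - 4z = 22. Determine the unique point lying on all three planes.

(7, -7, 5)

P_1P_2 = (3, 3, -1), P_1P_3 = (0, -12, 8); a normal to Π is P_1P_2 × P_1P_3 = (12, -24, -36).
Using P_1: Π has equation 12x - 24y - 36z = 72.
Σ: n_1·r = n_1·Q_1 gives -x - 2y - 2z = -3.
Solving the 3×3 linear system 12x - 24y - 36z = 72, -x - 2y - 2z = -3, x - 5y - 4z = 22 (e.g. by elimination or Cramer's rule, determinant = -132) gives (7, -7, 5).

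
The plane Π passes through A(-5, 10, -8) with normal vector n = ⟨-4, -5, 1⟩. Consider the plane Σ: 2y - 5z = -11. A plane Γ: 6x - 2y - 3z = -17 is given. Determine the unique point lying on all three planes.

(2, 7, 5)

Π: n·r = n·A gives -4x - 5y + z = -38.
Solving the 3×3 linear system -4x - 5y + z = -38, 2y - 5z = -11, 6x - 2y - 3z = -17 (e.g. by elimination or Cramer's rule, determinant = 202) gives (2, 7, 5).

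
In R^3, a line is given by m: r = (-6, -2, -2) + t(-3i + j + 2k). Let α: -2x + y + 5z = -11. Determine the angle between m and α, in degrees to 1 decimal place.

56.0

sin θ = |n·v| / (|n||v|) = |17| / (√30 · √14) = 0.82952.
θ ≈ 56.0°.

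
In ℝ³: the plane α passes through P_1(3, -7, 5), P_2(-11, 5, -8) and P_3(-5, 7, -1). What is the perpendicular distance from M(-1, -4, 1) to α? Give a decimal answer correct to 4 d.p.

P_1P_2 = (-14, 12, -13), P_1P_3 = (-8, 14, -6); a normal to α is P_1P_2 × P_1P_3 = (110, 20, -100).
Using P_1: α has equation 110x + 20y - 100z = -310.
n·M − d = (110)·(-1) + (20)·(-4) + (-100)·(1) − (-310) = 20; |n| = √22500.
Distance = |20| / √22500 = 20/√22500 ≈ 0.1333.

0.1333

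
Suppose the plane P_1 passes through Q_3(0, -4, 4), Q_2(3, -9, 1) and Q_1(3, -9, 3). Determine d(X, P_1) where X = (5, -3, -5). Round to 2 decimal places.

4.80

Q_3Q_2 = (3, -5, -3), Q_3Q_1 = (3, -5, -1); a normal to P_1 is Q_3Q_2 × Q_3Q_1 = (-10, -6, 0).
Using Q_3: P_1 has equation -10x - 6y = 24.
n·X − d = (-10)·(5) + (-6)·(-3) + (0)·(-5) − 24 = -56; |n| = √136.
Distance = |-56| / √136 = 56/√136 ≈ 4.80.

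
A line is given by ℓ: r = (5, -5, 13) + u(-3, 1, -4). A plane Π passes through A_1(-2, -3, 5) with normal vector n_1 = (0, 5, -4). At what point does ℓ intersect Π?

Π: n_1·r = n_1·A_1 gives 5y - 4z = -35.
Substitute r = (5, -5, 13) + t(-3, 1, -4) into the plane: -77 + 21t = -35, so t = 2.
Intersection: (5, -5, 13) + 2·(-3, 1, -4) = (-1, -3, 5).

(-1, -3, 5)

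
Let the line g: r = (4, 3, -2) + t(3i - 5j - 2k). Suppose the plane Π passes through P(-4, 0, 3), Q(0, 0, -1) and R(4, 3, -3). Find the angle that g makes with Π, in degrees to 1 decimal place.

PQ = (4, 0, -4), PR = (8, 3, -6); a normal to Π is PQ × PR = (12, -8, 12).
Using P: Π has equation 12x - 8y + 12z = -12.
sin θ = |n·v| / (|n||v|) = |52| / (√352 · √38) = 0.44961.
θ ≈ 26.7°.

26.7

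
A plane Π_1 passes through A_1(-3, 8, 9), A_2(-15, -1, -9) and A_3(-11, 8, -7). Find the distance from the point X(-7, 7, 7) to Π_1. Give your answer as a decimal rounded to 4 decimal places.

2.2857

A_1A_2 = (-12, -9, -18), A_1A_3 = (-8, 0, -16); a normal to Π_1 is A_1A_2 × A_1A_3 = (144, -48, -72).
Using A_1: Π_1 has equation 144x - 48y - 72z = -1464.
n·X − d = (144)·(-7) + (-48)·(7) + (-72)·(7) − (-1464) = -384; |n| = √28224.
Distance = |-384| / √28224 = 384/√28224 ≈ 2.2857.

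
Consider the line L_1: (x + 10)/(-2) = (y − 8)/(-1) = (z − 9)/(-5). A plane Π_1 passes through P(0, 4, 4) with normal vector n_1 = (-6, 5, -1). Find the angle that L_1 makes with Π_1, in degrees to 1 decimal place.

L_1 has direction (-2, -1, -5) through (-10, 8, 9).
Π_1: n_1·r = n_1·P gives -6x + 5y - z = 16.
sin θ = |n·v| / (|n||v|) = |12| / (√62 · √30) = 0.27824.
θ ≈ 16.2°.

16.2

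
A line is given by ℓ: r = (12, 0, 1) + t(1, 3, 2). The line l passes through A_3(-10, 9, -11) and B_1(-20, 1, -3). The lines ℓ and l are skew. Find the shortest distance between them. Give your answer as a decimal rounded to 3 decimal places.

26.067

A direction vector for l is B_1 − A_3 = (-10, -8, 8).
Common perpendicular direction n = (1, 3, 2) × (-10, -8, 8) = (40, -28, 22).
With w = (-10, 9, -11) − (12, 0, 1) = (-22, 9, -12), w · n = -1396.
Distance = |w · n| / |n| = |-1396| / √2868 ≈ 26.067.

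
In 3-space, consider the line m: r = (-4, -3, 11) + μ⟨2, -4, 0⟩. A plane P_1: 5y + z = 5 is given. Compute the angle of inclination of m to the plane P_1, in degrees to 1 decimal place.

sin θ = |n·v| / (|n||v|) = |-20| / (√26 · √20) = 0.87706.
θ ≈ 61.3°.

61.3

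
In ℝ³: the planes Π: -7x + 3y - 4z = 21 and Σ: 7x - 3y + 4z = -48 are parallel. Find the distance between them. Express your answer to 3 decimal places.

Rescale Σ by 1/(-1): -7x + 3y - 4z = 48. Then distance = |21 − 48| / √74 ≈ 3.139.

3.139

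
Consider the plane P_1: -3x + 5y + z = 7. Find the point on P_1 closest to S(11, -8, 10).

(5, 2, 12)

Foot = S − λn with λ = (n·S − d)/|n|² = (-63 − 7)/35 = -2.
Foot = (11, -8, 10) − (-2)·(-3, 5, 1) = (5, 2, 12).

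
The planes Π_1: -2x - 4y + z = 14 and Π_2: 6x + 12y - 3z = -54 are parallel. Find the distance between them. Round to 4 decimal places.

0.8729

Rescale Π_2 by 1/(-3): -2x - 4y + z = 18. Then distance = |14 − 18| / √21 ≈ 0.8729.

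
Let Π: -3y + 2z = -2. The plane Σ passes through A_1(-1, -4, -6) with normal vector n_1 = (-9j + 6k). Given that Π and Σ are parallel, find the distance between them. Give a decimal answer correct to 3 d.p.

0.555

Σ: n_1·r = n_1·A_1 gives -9y + 6z = 0.
Rescale Σ by 1/3: -3y + 2z = 0. Then distance = |-2 − 0| / √13 ≈ 0.555.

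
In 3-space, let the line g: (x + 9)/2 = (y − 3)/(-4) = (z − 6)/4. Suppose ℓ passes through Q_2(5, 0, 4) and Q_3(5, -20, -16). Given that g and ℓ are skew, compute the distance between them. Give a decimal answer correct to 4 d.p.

g has direction (2, -4, 4) through (-9, 3, 6).
A direction vector for ℓ is Q_3 − Q_2 = (0, -20, -20).
Common perpendicular direction n = (2, -4, 4) × (0, -20, -20) = (160, 40, -40).
With w = (5, 0, 4) − (-9, 3, 6) = (14, -3, -2), w · n = 2200.
Distance = |w · n| / |n| = |2200| / √28800 ≈ 12.9636.

12.9636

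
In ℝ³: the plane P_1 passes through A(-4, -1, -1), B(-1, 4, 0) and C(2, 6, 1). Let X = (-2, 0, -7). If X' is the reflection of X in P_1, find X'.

(-6, 0, 5)

AB = (3, 5, 1), AC = (6, 7, 2); a normal to P_1 is AB × AC = (3, 0, -9).
Using A: P_1 has equation 3x - 9z = -3.
λ = (n·X − d)/|n|² = (57 − (-3))/90 = 2/3.
Reflection = X − 2λn = (-2, 0, -7) − (4/3)·(3, 0, -9) = (-6, 0, 5).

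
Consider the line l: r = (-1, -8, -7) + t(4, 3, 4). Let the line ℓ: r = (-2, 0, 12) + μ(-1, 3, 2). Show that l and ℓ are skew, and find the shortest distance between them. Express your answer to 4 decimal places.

Common perpendicular direction n = (4, 3, 4) × (-1, 3, 2) = (-6, -12, 15).
With w = (-2, 0, 12) − (-1, -8, -7) = (-1, 8, 19), w · n = 195.
Since n ≠ 0 the lines are not parallel, and w · n = 195 ≠ 0 so they do not intersect; hence they are skew.
Distance = |w · n| / |n| = |195| / √405 ≈ 9.6896.

9.6896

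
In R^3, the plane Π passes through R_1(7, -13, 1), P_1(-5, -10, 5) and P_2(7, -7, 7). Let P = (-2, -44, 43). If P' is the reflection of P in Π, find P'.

R_1P_1 = (-12, 3, 4), R_1P_2 = (0, 6, 6); a normal to Π is R_1P_1 × R_1P_2 = (-6, 72, -72).
Using R_1: Π has equation -6x + 72y - 72z = -1050.
λ = (n·P − d)/|n|² = (-6252 − (-1050))/10404 = -1/2.
Reflection = P − 2λn = (-2, -44, 43) − (-1)·(-6, 72, -72) = (-8, 28, -29).

(-8, 28, -29)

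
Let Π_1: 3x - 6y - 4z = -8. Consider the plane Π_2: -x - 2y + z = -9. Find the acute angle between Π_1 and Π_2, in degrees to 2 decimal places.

cos θ = |n₁·n₂| / (|n₁||n₂|) = |5| / (√61 · √6).
θ = arccos(0.26135) ≈ 74.85°.

74.85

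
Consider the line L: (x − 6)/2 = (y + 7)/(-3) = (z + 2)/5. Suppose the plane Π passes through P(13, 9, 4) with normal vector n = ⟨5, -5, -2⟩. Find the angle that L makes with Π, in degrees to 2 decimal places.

L has direction (2, -3, 5) through (6, -7, -2).
Π: n·r = n·P gives 5x - 5y - 2z = 12.
sin θ = |n·v| / (|n||v|) = |15| / (√54 · √38) = 0.33113.
θ ≈ 19.34°.

19.34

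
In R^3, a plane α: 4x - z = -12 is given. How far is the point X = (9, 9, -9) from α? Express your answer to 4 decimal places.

13.8245

n·X − d = (4)·(9) + (0)·(9) + (-1)·(-9) − (-12) = 57; |n| = √17.
Distance = |57| / √17 = 57/√17 ≈ 13.8245.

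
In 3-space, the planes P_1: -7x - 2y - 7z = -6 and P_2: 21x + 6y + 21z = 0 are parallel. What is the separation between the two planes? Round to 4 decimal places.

Rescale P_2 by 1/(-3): -7x - 2y - 7z = 0. Then distance = |-6 − 0| / √102 ≈ 0.5941.

0.5941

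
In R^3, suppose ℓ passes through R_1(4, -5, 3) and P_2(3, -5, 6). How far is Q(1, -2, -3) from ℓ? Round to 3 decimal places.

A direction vector for ℓ is P_2 − R_1 = (-1, 0, 3).
Taking (4, -5, 3) on ℓ with direction v = (-1, 0, 3): w = Q − (4, -5, 3) = (-3, 3, -6), and w × v = (9, 15, 3).
Distance = |w × v| / |v| = √315 / √10 ≈ 5.612.

5.612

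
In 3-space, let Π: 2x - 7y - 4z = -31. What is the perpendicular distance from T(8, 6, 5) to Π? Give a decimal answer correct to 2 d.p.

1.81

n·T − d = (2)·(8) + (-7)·(6) + (-4)·(5) − (-31) = -15; |n| = √69.
Distance = |-15| / √69 = 15/√69 ≈ 1.81.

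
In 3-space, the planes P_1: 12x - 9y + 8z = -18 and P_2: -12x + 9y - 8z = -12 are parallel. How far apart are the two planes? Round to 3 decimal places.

1.765

Rescale P_2 by 1/(-1): 12x - 9y + 8z = 12. Then distance = |-18 − 12| / √289 ≈ 1.765.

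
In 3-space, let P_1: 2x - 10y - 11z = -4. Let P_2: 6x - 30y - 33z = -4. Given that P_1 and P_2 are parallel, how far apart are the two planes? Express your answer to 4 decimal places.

0.1778

Rescale P_2 by 1/3: 2x - 10y - 11z = -4/3. Then distance = |-4 − (-4/3)| / √225 ≈ 0.1778.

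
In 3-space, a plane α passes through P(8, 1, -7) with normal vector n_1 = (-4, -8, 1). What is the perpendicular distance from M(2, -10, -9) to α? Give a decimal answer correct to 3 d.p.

12.222

α: n_1·r = n_1·P gives -4x - 8y + z = -47.
n·M − d = (-4)·(2) + (-8)·(-10) + (1)·(-9) − (-47) = 110; |n| = √81.
Distance = |110| / √81 = 110/√81 ≈ 12.222.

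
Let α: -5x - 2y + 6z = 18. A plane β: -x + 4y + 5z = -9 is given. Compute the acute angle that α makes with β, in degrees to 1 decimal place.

cos θ = |n₁·n₂| / (|n₁||n₂|) = |27| / (√65 · √42).
θ = arccos(0.51675) ≈ 58.9°.

58.9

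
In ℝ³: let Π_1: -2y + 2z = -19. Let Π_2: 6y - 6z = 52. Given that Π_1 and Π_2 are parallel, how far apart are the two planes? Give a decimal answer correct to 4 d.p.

0.5893

Rescale Π_2 by 1/(-3): -2y + 2z = -52/3. Then distance = |-19 − (-52/3)| / √8 ≈ 0.5893.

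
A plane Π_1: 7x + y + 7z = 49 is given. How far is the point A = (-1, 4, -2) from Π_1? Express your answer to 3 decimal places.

6.633

n·A − d = (7)·(-1) + (1)·(4) + (7)·(-2) − 49 = -66; |n| = √99.
Distance = |-66| / √99 = 66/√99 ≈ 6.633.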